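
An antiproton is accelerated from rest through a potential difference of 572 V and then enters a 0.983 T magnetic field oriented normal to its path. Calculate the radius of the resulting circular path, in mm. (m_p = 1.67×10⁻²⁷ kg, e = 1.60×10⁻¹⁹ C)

r ≈ 3.52 mm

The kinetic energy gained is K = qV = (1×1.60×10^-19)(572) = 9.15×10^-17 J.
v = √(2K/m) = 3.31×10^5 m/s.
r = mv/(qB) = (1.67×10^-27)(3.31×10^5) / [(1×1.60×10^-19)(0.983)] = 3.52×10^-3 m.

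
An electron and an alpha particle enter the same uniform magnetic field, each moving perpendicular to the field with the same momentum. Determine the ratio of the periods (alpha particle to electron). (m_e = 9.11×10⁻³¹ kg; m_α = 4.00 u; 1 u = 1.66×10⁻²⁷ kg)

T = 2πm/(qB) is independent of speed, so T₂/T₁ = (m₂/q₂)/(m₁/q₁).
T_{alpha particle}/T_{electron} = (6.64×10^-27/2e) / (9.11×10^-31/1e) = 3640.

ratio ≈ 3640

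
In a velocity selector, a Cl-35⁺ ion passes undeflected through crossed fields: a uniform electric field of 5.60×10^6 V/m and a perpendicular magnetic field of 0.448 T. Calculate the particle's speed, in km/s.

v ≈ 12500 km/s

For zero net force, qE = qvB, so v = E/B.
v = (5.60×10^6) / (0.448) = 1.25×10^7 m/s.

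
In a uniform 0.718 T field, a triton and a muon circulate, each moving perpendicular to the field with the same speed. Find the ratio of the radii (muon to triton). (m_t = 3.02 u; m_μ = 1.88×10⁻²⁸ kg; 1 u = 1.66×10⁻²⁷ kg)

r = mv/(qB) ⇒ at equal v, r ∝ m/q.
r_{muon}/r_{triton} = 0.0375.

ratio ≈ 0.0375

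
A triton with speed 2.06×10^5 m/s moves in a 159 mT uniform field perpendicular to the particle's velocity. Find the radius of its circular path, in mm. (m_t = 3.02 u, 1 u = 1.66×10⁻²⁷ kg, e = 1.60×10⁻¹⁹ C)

The magnetic force provides the centripetal force: qvB = mv²/r, so r = mv/(qB).
r = (5.01×10^-27 kg)(2.06×10^5 m/s) / [(1×1.60×10^-19 C)(0.159 T)] = 0.0406 m.

r ≈ 40.6 mm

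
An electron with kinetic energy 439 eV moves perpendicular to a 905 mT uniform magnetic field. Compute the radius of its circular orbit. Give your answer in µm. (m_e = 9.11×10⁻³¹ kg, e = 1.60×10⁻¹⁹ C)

Convert the energy: K = 439 eV = 7.02×10^-17 J.
v = √(2K/m) = √(2·7.02×10^-17/9.11×10^-31) = 1.24×10^7 m/s.
r = mv/(qB) = (9.11×10^-31)(1.24×10^7) / [(1×1.60×10^-19)(0.905)] = 7.81×10^-5 m.

r ≈ 78.1 µm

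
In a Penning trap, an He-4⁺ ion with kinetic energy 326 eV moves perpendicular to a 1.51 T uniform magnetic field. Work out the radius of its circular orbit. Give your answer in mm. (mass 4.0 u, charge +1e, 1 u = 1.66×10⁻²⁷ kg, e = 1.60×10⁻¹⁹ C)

r ≈ 3.44 mm

Convert the energy: K = 326 eV = 5.22×10^-17 J.
v = √(2K/m) = √(2·5.22×10^-17/6.64×10^-27) = 1.25×10^5 m/s.
r = mv/(qB) = (6.64×10^-27)(1.25×10^5) / [(1×1.60×10^-19)(1.51)] = 3.44×10^-3 m.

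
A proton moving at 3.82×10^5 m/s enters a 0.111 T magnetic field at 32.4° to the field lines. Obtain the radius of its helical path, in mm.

Only the perpendicular component v⊥ = v sin32.4° = 2.05×10^5 m/s is bent by the field.
r = m v⊥ /(qB) = (1.67×10^-27)(2.05×10^5) / [(1×1.60×10^-19)(0.111)] = 0.0192 m.

r ≈ 19.2 mm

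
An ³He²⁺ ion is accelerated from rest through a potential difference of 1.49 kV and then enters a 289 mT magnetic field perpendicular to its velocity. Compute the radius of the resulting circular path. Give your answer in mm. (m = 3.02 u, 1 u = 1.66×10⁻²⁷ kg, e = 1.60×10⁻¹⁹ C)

The kinetic energy gained is K = qV = (2×1.60×10^-19)(1490) = 4.77×10^-16 J.
v = √(2K/m) = 4.36×10^5 m/s.
r = mv/(qB) = (5.01×10^-27)(4.36×10^5) / [(2×1.60×10^-19)(0.289)] = 0.0236 m.

r ≈ 23.6 mm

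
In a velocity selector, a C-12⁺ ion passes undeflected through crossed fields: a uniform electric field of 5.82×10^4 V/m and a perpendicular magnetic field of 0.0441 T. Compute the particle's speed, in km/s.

v ≈ 1320 km/s

For zero net force, qE = qvB, so v = E/B.
v = (5.82×10^4) / (0.0441) = 1.32×10^6 m/s.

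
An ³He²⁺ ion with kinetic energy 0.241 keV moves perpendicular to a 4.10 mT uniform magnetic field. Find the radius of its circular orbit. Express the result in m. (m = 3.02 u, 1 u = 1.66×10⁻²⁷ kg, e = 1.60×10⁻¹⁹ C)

Convert the energy: K = 0.241 keV = 3.86×10^-17 J.
v = √(2K/m) = √(2·3.86×10^-17/5.01×10^-27) = 1.24×10^5 m/s.
r = mv/(qB) = (5.01×10^-27)(1.24×10^5) / [(2×1.60×10^-19)(4.10×10^-3)] = 0.474 m.

r ≈ 0.474 m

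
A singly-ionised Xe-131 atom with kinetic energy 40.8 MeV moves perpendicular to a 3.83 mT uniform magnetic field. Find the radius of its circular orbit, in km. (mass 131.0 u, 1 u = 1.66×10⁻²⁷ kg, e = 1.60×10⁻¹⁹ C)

Convert the energy: K = 40.8 MeV = 6.53×10^-12 J.
v = √(2K/m) = √(2·6.53×10^-12/2.17×10^-25) = 7.75×10^6 m/s.
r = mv/(qB) = (2.17×10^-25)(7.75×10^6) / [(1×1.60×10^-19)(3.83×10^-3)] = 2750 m.

r ≈ 2.75 km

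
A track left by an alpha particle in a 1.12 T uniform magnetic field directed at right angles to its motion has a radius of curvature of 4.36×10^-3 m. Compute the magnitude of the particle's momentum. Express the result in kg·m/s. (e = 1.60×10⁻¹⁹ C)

Since qvB = mv²/r, the momentum p = mv = qBr.
p = (2×1.60×10^-19)(1.12)(4.36×10^-3) = 1.56×10^-21 kg·m/s.

p ≈ 1.56×10^-21 kg·m/s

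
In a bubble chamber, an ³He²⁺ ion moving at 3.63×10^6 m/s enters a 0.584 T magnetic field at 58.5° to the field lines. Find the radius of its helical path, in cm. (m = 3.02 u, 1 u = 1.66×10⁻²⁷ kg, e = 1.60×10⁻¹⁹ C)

Only the perpendicular component v⊥ = v sin58.5° = 3.10×10^6 m/s is bent by the field.
r = m v⊥ /(qB) = (5.01×10^-27)(3.10×10^6) / [(2×1.60×10^-19)(0.584)] = 0.0830 m.

r ≈ 8.30 cm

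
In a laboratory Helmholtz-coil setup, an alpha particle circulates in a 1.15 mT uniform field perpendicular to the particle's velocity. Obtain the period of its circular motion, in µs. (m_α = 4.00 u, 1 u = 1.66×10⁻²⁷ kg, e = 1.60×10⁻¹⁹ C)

The cyclotron period is independent of speed: T = 2πm/(qB).
T = 2π(6.64×10^-27) / [(2×1.60×10^-19)(1.15×10^-3)] = 1.13×10^-4 s.

T ≈ 113 µs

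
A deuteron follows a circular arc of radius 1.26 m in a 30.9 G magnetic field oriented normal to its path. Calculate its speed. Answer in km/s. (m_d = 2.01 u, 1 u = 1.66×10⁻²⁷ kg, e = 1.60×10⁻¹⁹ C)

From qvB = mv²/r, v = qBr/m.
v = (1×1.60×10^-19)(3.09×10^-3)(1.26) / (3.34×10^-27) = 1.87×10^5 m/s.

v ≈ 187 km/s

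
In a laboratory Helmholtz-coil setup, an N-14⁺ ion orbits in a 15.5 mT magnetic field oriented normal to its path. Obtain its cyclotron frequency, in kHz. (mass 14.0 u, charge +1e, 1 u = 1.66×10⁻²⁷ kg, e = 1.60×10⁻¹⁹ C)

f = qB/(2πm) = (1×1.60×10^-19)(0.0155) / [2π(2.32×10^-26)] = 1.70×10^4 Hz.

f ≈ 17.0 kHz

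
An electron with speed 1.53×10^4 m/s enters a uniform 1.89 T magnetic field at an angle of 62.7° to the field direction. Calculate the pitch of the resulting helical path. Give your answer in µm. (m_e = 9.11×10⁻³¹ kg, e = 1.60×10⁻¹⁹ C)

The velocity component along B is v∥ = v cos62.7° = 7020 m/s.
The cyclotron period T = 2πm/(qB) = 1.89×10^-11 s is set by m, q, B alone.
Pitch = v∥·T = (7020)(1.89×10^-11) = 1.33×10^-7 m.

pitch ≈ 0.133 µm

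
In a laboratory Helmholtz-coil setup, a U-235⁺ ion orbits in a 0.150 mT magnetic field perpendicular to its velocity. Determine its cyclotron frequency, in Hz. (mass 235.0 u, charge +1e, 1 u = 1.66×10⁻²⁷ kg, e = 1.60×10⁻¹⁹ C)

f = qB/(2πm) = (1×1.60×10^-19)(1.50×10^-4) / [2π(3.90×10^-25)] = 9.79 Hz.

f ≈ 9.79 Hz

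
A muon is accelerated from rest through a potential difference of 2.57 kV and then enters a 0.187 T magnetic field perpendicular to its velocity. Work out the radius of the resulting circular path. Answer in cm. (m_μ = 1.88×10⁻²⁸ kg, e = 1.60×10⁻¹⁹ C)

r ≈ 1.31 cm

The kinetic energy gained is K = qV = (1×1.60×10^-19)(2570) = 4.11×10^-16 J.
v = √(2K/m) = 2.09×10^6 m/s.
r = mv/(qB) = (1.88×10^-28)(2.09×10^6) / [(1×1.60×10^-19)(0.187)] = 0.0131 m.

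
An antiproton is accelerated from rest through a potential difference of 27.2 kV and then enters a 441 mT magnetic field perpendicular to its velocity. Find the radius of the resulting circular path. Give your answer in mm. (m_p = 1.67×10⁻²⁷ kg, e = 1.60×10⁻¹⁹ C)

r ≈ 54.0 mm

The kinetic energy gained is K = qV = (1×1.60×10^-19)(2.72×10^4) = 4.35×10^-15 J.
v = √(2K/m) = 2.28×10^6 m/s.
r = mv/(qB) = (1.67×10^-27)(2.28×10^6) / [(1×1.60×10^-19)(0.441)] = 0.0540 m.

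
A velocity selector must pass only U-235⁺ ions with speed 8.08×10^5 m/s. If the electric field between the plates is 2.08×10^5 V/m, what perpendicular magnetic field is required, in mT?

qE = qvB ⇒ B = E/v = (2.08×10^5) / (8.08×10^5) = 0.257 T.

B ≈ 257 mT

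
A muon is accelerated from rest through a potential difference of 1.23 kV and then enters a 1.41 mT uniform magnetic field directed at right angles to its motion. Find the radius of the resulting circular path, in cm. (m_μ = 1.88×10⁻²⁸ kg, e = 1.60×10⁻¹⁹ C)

r ≈ 121 cm

The kinetic energy gained is K = qV = (1×1.60×10^-19)(1230) = 1.97×10^-16 J.
v = √(2K/m) = 1.45×10^6 m/s.
r = mv/(qB) = (1.88×10^-28)(1.45×10^6) / [(1×1.60×10^-19)(1.41×10^-3)] = 1.21 m.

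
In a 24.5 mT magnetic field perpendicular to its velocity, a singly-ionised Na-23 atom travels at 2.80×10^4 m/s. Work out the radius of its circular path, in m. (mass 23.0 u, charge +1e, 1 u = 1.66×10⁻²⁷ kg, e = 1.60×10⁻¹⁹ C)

The magnetic force provides the centripetal force: qvB = mv²/r, so r = mv/(qB).
r = (3.82×10^-26 kg)(2.80×10^4 m/s) / [(1×1.60×10^-19 C)(0.0245 T)] = 0.273 m.

r ≈ 0.273 m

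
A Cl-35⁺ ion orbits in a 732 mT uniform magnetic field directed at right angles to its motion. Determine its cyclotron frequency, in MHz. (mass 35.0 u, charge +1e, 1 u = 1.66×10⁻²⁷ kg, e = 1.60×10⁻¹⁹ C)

f = qB/(2πm) = (1×1.60×10^-19)(0.732) / [2π(5.81×10^-26)] = 3.21×10^5 Hz.

f ≈ 0.321 MHz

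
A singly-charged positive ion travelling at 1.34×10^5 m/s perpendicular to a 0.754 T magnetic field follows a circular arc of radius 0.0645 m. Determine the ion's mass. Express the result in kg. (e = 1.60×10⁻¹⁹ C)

m ≈ 5.81×10^-26 kg

qvB = mv²/r ⇒ m = qBr/v.
m = (1×1.60×10^-19)(0.754)(0.0645) / (1.34×10^5) = 5.81×10^-26 kg.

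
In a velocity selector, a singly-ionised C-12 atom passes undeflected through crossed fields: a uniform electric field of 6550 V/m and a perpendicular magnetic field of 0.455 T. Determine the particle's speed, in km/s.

v ≈ 14.4 km/s

For zero net force, qE = qvB, so v = E/B.
v = (6550) / (0.455) = 1.44×10^4 m/s.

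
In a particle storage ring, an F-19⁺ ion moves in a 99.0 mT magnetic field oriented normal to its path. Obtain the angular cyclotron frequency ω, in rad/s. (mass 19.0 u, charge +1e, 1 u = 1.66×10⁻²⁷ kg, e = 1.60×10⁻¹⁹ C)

ω = qB/m = (1×1.60×10^-19)(0.0990) / (3.15×10^-26) = 5.02×10^5 rad/s.

ω ≈ 5.02×10^5 rad/s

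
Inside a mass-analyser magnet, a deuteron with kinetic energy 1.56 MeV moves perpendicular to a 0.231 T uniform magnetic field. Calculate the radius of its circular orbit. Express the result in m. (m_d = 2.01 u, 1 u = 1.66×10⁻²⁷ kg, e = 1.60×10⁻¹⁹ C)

Convert the energy: K = 1.56 MeV = 2.50×10^-13 J.
v = √(2K/m) = √(2·2.50×10^-13/3.34×10^-27) = 1.22×10^7 m/s.
r = mv/(qB) = (3.34×10^-27)(1.22×10^7) / [(1×1.60×10^-19)(0.231)] = 1.10 m.

r ≈ 1.10 m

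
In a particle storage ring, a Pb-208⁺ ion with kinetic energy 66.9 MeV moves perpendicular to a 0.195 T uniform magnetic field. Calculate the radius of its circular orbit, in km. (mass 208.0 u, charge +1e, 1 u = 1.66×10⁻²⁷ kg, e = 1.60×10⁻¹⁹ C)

Convert the energy: K = 66.9 MeV = 1.07×10^-11 J.
v = √(2K/m) = √(2·1.07×10^-11/3.45×10^-25) = 7.87×10^6 m/s.
r = mv/(qB) = (3.45×10^-25)(7.87×10^6) / [(1×1.60×10^-19)(0.195)] = 87.1 m.

r ≈ 0.0871 km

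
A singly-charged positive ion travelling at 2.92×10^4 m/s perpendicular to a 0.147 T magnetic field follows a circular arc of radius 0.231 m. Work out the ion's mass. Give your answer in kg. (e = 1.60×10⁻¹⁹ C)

qvB = mv²/r ⇒ m = qBr/v.
m = (1×1.60×10^-19)(0.147)(0.231) / (2.92×10^4) = 1.86×10^-25 kg.

m ≈ 1.86×10^-25 kg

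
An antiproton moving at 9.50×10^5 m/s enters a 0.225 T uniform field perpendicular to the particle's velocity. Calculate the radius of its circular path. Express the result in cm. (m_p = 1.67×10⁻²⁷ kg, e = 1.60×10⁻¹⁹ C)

The magnetic force provides the centripetal force: qvB = mv²/r, so r = mv/(qB).
r = (1.67×10^-27 kg)(9.50×10^5 m/s) / [(1×1.60×10^-19 C)(0.225 T)] = 0.0441 m.

r ≈ 4.41 cm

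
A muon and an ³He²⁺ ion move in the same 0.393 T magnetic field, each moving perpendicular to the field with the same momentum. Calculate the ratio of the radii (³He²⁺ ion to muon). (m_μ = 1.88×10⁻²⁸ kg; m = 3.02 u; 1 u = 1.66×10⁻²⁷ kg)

ratio ≈ 0.500

r = p/(qB) ⇒ at equal p, r ∝ 1/q.
r_{³He²⁺ ion}/r_{muon} = 0.500.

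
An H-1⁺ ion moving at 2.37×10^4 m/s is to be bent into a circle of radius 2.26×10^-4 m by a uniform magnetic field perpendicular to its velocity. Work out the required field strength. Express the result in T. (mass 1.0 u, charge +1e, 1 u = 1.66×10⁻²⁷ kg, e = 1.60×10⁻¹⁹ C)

B ≈ 1.09 T

qvB = mv²/r gives B = mv/(qr).
B = (1.66×10^-27)(2.37×10^4) / [(1×1.60×10^-19)(2.26×10^-4)] = 1.09 T.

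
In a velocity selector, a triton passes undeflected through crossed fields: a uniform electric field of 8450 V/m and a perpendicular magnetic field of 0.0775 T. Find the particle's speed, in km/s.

v ≈ 109 km/s

For zero net force, qE = qvB, so v = E/B.
v = (8450) / (0.0775) = 1.09×10^5 m/s.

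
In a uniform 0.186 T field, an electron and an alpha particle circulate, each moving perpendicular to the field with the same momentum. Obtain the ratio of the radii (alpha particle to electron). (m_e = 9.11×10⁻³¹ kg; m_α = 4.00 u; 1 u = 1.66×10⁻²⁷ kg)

r = p/(qB) ⇒ at equal p, r ∝ 1/q.
r_{alpha particle}/r_{electron} = 0.500.

ratio ≈ 0.500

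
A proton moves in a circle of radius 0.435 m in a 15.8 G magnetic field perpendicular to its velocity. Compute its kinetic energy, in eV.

v = qBr/m = (1×1.60×10^-19)(1.58×10^-3)(0.435) / (1.67×10^-27) = 6.58×10^4 m/s.
K = ½mv² = 0.5·(1.67×10^-27)·(6.58×10^4)² = 3.62×10^-18 J = 22.6 eV.

K ≈ 22.6 eV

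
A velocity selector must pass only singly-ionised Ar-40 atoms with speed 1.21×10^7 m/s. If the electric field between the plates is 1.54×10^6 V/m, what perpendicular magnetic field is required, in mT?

B ≈ 127 mT

qE = qvB ⇒ B = E/v = (1.54×10^6) / (1.21×10^7) = 0.127 T.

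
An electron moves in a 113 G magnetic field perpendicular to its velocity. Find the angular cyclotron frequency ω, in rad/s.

ω ≈ 1.98×10^9 rad/s

ω = qB/m = (1×1.60×10^-19)(0.0113) / (9.11×10^-31) = 1.98×10^9 rad/s.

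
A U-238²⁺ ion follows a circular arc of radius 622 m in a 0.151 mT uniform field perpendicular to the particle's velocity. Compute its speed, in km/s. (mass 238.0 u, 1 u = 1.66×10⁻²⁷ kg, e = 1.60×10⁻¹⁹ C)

From qvB = mv²/r, v = qBr/m.
v = (2×1.60×10^-19)(1.51×10^-4)(622) / (3.95×10^-25) = 7.61×10^4 m/s.

v ≈ 76.1 km/s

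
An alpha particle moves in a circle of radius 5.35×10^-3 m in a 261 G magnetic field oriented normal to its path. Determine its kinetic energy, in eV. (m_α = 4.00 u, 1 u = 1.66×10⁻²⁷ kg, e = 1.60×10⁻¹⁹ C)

v = qBr/m = (2×1.60×10^-19)(0.0261)(5.35×10^-3) / (6.64×10^-27) = 6730 m/s.
K = ½mv² = 0.5·(6.64×10^-27)·(6730)² = 1.50×10^-19 J = 0.940 eV.

K ≈ 0.940 eV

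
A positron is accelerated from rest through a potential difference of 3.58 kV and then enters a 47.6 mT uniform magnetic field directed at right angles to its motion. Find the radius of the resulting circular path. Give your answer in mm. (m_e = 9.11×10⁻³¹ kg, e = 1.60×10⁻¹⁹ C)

r ≈ 4.24 mm

The kinetic energy gained is K = qV = (1×1.60×10^-19)(3580) = 5.73×10^-16 J.
v = √(2K/m) = 3.55×10^7 m/s.
r = mv/(qB) = (9.11×10^-31)(3.55×10^7) / [(1×1.60×10^-19)(0.0476)] = 4.24×10^-3 m.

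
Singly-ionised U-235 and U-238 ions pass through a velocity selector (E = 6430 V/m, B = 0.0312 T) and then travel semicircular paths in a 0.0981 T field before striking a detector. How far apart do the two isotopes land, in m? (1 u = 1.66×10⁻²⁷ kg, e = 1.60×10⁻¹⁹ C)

Both emerge at v = E/B₁ = 2.06×10^5 m/s.
r = mv/(qB₂), so r₁ = 5.1220 m and r₂ = 5.1874 m, giving Δr = 0.0654 m.
After a semicircle each ion lands a diameter 2r from the entry slit, so the separation is 2Δr = 0.131 m.

Δd ≈ 0.131 m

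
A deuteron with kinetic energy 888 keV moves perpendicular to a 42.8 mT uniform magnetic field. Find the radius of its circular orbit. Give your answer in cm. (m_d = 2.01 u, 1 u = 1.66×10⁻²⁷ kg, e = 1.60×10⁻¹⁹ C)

r ≈ 450 cm

Convert the energy: K = 888 keV = 1.42×10^-13 J.
v = √(2K/m) = √(2·1.42×10^-13/3.34×10^-27) = 9.23×10^6 m/s.
r = mv/(qB) = (3.34×10^-27)(9.23×10^6) / [(1×1.60×10^-19)(0.0428)] = 4.50 m.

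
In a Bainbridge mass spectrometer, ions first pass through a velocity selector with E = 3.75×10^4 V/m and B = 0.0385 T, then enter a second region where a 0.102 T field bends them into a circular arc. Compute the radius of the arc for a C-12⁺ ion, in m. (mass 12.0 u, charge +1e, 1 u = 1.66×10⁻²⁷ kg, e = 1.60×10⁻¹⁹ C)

The selector passes v = E/B = 3.75×10^4/0.0385 = 9.74×10^5 m/s.
In the deflection region, r = mv/(qB₂) = (1.99×10^-26)(9.74×10^5) / [(1×1.60×10^-19)(0.102)] = 1.19 m.

r ≈ 1.19 m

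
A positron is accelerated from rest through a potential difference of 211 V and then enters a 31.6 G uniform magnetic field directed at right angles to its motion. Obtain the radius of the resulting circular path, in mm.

The kinetic energy gained is K = qV = (1×1.60×10^-19)(211) = 3.38×10^-17 J.
v = √(2K/m) = 8.61×10^6 m/s.
r = mv/(qB) = (9.11×10^-31)(8.61×10^6) / [(1×1.60×10^-19)(3.16×10^-3)] = 0.0155 m.

r ≈ 15.5 mm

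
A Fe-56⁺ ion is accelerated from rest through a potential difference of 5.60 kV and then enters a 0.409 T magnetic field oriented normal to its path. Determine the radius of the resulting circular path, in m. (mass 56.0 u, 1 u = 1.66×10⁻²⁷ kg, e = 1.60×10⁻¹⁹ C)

The kinetic energy gained is K = qV = (1×1.60×10^-19)(5600) = 8.96×10^-16 J.
v = √(2K/m) = 1.39×10^5 m/s.
r = mv/(qB) = (9.30×10^-26)(1.39×10^5) / [(1×1.60×10^-19)(0.409)] = 0.197 m.

r ≈ 0.197 m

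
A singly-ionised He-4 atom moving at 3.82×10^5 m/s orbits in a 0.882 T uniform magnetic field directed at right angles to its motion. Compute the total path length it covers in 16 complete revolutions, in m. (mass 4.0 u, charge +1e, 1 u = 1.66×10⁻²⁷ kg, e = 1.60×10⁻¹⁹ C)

r = mv/(qB) = 0.0180 m, so one revolution covers 2πr = 0.113 m.
In 16 revolutions: L = 16·2πr = 1.81 m.

L ≈ 1.81 m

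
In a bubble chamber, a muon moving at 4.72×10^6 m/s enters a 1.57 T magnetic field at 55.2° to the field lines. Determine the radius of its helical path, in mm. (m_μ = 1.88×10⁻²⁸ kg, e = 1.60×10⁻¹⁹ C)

Only the perpendicular component v⊥ = v sin55.2° = 3.88×10^6 m/s is bent by the field.
r = m v⊥ /(qB) = (1.88×10^-28)(3.88×10^6) / [(1×1.60×10^-19)(1.57)] = 2.90×10^-3 m.

r ≈ 2.90 mm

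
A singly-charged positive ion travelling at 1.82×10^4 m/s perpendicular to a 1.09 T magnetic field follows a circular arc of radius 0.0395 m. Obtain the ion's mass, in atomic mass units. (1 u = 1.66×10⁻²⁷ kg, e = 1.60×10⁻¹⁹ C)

qvB = mv²/r ⇒ m = qBr/v.
m = (1×1.60×10^-19)(1.09)(0.0395) / (1.82×10^4) = 3.79×10^-25 kg = 228 u.

m ≈ 228 u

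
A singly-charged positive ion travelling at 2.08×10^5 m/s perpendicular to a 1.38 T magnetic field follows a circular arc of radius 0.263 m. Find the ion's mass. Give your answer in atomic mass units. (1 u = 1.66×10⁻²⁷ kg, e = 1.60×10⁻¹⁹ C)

m ≈ 168 u

qvB = mv²/r ⇒ m = qBr/v.
m = (1×1.60×10^-19)(1.38)(0.263) / (2.08×10^5) = 2.79×10^-25 kg = 168 u.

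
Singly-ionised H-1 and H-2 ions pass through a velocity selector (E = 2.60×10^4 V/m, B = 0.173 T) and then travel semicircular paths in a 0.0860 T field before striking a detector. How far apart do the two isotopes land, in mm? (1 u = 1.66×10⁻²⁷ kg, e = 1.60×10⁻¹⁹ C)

Δd ≈ 36.3 mm

Both emerge at v = E/B₁ = 1.50×10^5 m/s.
r = mv/(qB₂), so r₁ = 0.0181 m and r₂ = 0.0363 m, giving Δr = 0.0181 m.
After a semicircle each ion lands a diameter 2r from the entry slit, so the separation is 2Δr = 0.0363 m.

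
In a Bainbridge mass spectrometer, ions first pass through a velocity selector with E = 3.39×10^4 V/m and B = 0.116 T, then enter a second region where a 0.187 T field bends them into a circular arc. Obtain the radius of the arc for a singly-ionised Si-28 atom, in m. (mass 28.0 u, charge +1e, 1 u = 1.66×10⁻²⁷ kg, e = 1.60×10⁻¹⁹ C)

r ≈ 0.454 m

The selector passes v = E/B = 3.39×10^4/0.116 = 2.92×10^5 m/s.
In the deflection region, r = mv/(qB₂) = (4.65×10^-26)(2.92×10^5) / [(1×1.60×10^-19)(0.187)] = 0.454 m.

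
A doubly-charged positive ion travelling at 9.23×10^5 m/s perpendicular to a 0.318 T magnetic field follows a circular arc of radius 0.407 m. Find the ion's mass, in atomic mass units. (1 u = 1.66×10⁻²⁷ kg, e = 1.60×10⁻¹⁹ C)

qvB = mv²/r ⇒ m = qBr/v.
m = (2×1.60×10^-19)(0.318)(0.407) / (9.23×10^5) = 4.49×10^-26 kg = 27.0 u.

m ≈ 27.0 u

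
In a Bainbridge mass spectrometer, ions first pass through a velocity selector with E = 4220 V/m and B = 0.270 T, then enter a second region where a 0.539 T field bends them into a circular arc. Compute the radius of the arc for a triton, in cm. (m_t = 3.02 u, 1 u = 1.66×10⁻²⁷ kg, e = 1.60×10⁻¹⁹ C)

r ≈ 0.0909 cm

The selector passes v = E/B = 4220/0.270 = 1.56×10^4 m/s.
In the deflection region, r = mv/(qB₂) = (5.01×10^-27)(1.56×10^4) / [(1×1.60×10^-19)(0.539)] = 9.09×10^-4 m.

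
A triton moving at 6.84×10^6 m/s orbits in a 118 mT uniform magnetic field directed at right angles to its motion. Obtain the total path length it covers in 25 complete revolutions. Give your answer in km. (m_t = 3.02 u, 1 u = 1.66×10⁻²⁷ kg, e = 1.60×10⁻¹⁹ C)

r = mv/(qB) = 1.82 m, so one revolution covers 2πr = 11.4 m.
In 25 revolutions: L = 25·2πr = 285 m.

L ≈ 0.285 km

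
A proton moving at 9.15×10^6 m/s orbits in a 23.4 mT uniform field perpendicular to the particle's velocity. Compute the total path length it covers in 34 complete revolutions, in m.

r = mv/(qB) = 4.08 m, so one revolution covers 2πr = 25.6 m.
In 34 revolutions: L = 34·2πr = 872 m.

L ≈ 872 m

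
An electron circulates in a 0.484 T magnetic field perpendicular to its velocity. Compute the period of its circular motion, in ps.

The cyclotron period is independent of speed: T = 2πm/(qB).
T = 2π(9.11×10^-31) / [(1×1.60×10^-19)(0.484)] = 7.39×10^-11 s.

T ≈ 73.9 ps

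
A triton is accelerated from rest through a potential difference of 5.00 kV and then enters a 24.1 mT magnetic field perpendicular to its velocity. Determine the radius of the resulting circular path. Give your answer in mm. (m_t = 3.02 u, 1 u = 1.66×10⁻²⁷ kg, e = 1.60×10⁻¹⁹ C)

The kinetic energy gained is K = qV = (1×1.60×10^-19)(5000) = 8.00×10^-16 J.
v = √(2K/m) = 5.65×10^5 m/s.
r = mv/(qB) = (5.01×10^-27)(5.65×10^5) / [(1×1.60×10^-19)(0.0241)] = 0.734 m.

r ≈ 734 mm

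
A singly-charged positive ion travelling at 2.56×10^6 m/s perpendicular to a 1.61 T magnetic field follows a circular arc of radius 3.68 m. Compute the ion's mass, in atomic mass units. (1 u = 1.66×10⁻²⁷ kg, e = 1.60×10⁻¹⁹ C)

m ≈ 223 u

qvB = mv²/r ⇒ m = qBr/v.
m = (1×1.60×10^-19)(1.61)(3.68) / (2.56×10^6) = 3.70×10^-25 kg = 223 u.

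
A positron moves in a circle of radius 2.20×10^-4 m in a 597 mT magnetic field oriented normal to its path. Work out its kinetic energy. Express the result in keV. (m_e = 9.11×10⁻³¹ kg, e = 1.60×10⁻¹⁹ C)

K ≈ 1.51 keV

v = qBr/m = (1×1.60×10^-19)(0.597)(2.20×10^-4) / (9.11×10^-31) = 2.31×10^7 m/s.
K = ½mv² = 0.5·(9.11×10^-31)·(2.31×10^7)² = 2.42×10^-16 J = 1.51 keV.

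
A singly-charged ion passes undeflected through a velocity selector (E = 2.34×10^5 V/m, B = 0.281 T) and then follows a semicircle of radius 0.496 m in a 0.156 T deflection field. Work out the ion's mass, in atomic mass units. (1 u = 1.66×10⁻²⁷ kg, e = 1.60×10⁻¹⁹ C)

m ≈ 8.96 u

v = E/B₁ = 8.33×10^5 m/s.
From r = mv/(qB₂), m = qB₂r/v = (1×1.60×10^-19)(0.156)(0.496) / (8.33×10^5) = 1.49×10^-26 kg.
In atomic mass units: m = 1.49×10^-26 / 1.66×10^-27 = 8.96 u.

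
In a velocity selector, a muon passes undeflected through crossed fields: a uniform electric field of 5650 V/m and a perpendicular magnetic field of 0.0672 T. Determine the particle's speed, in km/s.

For zero net force, qE = qvB, so v = E/B.
v = (5650) / (0.0672) = 8.41×10^4 m/s.

v ≈ 84.1 km/s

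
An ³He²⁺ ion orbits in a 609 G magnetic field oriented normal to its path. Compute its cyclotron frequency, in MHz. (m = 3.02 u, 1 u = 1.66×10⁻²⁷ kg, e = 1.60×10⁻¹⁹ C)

f ≈ 0.619 MHz

f = qB/(2πm) = (2×1.60×10^-19)(0.0609) / [2π(5.01×10^-27)] = 6.19×10^5 Hz.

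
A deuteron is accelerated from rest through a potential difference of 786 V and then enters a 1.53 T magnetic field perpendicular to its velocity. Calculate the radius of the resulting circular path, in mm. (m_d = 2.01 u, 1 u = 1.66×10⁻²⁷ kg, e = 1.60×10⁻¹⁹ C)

The kinetic energy gained is K = qV = (1×1.60×10^-19)(786) = 1.26×10^-16 J.
v = √(2K/m) = 2.75×10^5 m/s.
r = mv/(qB) = (3.34×10^-27)(2.75×10^5) / [(1×1.60×10^-19)(1.53)] = 3.74×10^-3 m.

r ≈ 3.74 mm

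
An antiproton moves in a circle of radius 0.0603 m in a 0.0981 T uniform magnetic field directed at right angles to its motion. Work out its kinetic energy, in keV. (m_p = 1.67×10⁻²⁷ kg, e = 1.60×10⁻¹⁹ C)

v = qBr/m = (1×1.60×10^-19)(0.0981)(0.0603) / (1.67×10^-27) = 5.67×10^5 m/s.
K = ½mv² = 0.5·(1.67×10^-27)·(5.67×10^5)² = 2.68×10^-16 J = 1.68 keV.

K ≈ 1.68 keV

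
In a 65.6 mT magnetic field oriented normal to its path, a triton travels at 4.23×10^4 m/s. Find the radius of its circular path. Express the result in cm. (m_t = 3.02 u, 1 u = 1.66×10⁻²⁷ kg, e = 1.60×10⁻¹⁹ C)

The magnetic force provides the centripetal force: qvB = mv²/r, so r = mv/(qB).
r = (5.01×10^-27 kg)(4.23×10^4 m/s) / [(1×1.60×10^-19 C)(0.0656 T)] = 0.0202 m.

r ≈ 2.02 cm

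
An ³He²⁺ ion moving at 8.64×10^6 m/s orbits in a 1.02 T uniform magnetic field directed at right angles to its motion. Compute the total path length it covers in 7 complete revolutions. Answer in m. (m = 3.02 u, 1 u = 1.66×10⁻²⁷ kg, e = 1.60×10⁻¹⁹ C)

L ≈ 5.84 m

r = mv/(qB) = 0.133 m, so one revolution covers 2πr = 0.834 m.
In 7 revolutions: L = 7·2πr = 5.84 m.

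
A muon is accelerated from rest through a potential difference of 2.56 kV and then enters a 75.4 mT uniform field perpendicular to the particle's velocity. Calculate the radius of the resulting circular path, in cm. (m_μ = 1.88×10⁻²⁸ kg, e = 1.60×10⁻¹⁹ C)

The kinetic energy gained is K = qV = (1×1.60×10^-19)(2560) = 4.10×10^-16 J.
v = √(2K/m) = 2.09×10^6 m/s.
r = mv/(qB) = (1.88×10^-28)(2.09×10^6) / [(1×1.60×10^-19)(0.0754)] = 0.0325 m.

r ≈ 3.25 cm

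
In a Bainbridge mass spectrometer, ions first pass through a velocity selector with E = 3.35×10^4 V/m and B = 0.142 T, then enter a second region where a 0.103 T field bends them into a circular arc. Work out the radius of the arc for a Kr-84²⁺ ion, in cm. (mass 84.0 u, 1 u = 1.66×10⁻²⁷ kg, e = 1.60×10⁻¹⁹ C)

r ≈ 99.8 cm

The selector passes v = E/B = 3.35×10^4/0.142 = 2.36×10^5 m/s.
In the deflection region, r = mv/(qB₂) = (1.39×10^-25)(2.36×10^5) / [(2×1.60×10^-19)(0.103)] = 0.998 m.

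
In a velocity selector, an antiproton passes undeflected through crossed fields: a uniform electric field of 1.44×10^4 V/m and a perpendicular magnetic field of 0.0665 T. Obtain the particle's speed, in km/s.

For zero net force, qE = qvB, so v = E/B.
v = (1.44×10^4) / (0.0665) = 2.17×10^5 m/s.

v ≈ 217 km/s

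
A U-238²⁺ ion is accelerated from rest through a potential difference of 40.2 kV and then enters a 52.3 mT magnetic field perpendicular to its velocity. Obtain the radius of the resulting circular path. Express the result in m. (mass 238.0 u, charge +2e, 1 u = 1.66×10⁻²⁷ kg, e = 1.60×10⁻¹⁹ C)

r ≈ 6.02 m

The kinetic energy gained is K = qV = (2×1.60×10^-19)(4.02×10^4) = 1.29×10^-14 J.
v = √(2K/m) = 2.55×10^5 m/s.
r = mv/(qB) = (3.95×10^-25)(2.55×10^5) / [(2×1.60×10^-19)(0.0523)] = 6.02 m.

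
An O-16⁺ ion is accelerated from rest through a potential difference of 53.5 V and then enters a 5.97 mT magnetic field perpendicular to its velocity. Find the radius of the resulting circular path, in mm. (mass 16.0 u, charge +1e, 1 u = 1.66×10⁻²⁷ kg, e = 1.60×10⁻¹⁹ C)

r ≈ 706 mm

The kinetic energy gained is K = qV = (1×1.60×10^-19)(53.5) = 8.56×10^-18 J.
v = √(2K/m) = 2.54×10^4 m/s.
r = mv/(qB) = (2.66×10^-26)(2.54×10^4) / [(1×1.60×10^-19)(5.97×10^-3)] = 0.706 m.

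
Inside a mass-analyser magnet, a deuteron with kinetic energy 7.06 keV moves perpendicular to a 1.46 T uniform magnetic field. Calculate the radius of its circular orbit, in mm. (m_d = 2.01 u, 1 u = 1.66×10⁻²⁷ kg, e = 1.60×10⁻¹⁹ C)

Convert the energy: K = 7.06 keV = 1.13×10^-15 J.
v = √(2K/m) = √(2·1.13×10^-15/3.34×10^-27) = 8.23×10^5 m/s.
r = mv/(qB) = (3.34×10^-27)(8.23×10^5) / [(1×1.60×10^-19)(1.46)] = 0.0118 m.

r ≈ 11.8 mm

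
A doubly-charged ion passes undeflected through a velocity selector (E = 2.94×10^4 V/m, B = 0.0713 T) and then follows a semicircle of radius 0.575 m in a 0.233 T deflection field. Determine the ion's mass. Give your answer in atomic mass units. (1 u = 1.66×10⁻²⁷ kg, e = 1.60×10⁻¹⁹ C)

v = E/B₁ = 4.12×10^5 m/s.
From r = mv/(qB₂), m = qB₂r/v = (2×1.60×10^-19)(0.233)(0.575) / (4.12×10^5) = 1.04×10^-25 kg.
In atomic mass units: m = 1.04×10^-25 / 1.66×10^-27 = 62.6 u.

m ≈ 62.6 u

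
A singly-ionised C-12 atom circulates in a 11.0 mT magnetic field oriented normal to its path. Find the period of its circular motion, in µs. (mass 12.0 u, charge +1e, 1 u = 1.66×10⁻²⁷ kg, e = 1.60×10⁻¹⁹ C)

T ≈ 71.1 µs

The cyclotron period is independent of speed: T = 2πm/(qB).
T = 2π(1.99×10^-26) / [(1×1.60×10^-19)(0.0110)] = 7.11×10^-5 s.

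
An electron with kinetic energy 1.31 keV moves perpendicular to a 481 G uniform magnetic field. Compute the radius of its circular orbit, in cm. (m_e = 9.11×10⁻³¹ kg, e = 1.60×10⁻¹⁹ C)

r ≈ 0.254 cm

Convert the energy: K = 1.31 keV = 2.10×10^-16 J.
v = √(2K/m) = √(2·2.10×10^-16/9.11×10^-31) = 2.15×10^7 m/s.
r = mv/(qB) = (9.11×10^-31)(2.15×10^7) / [(1×1.60×10^-19)(0.0481)] = 2.54×10^-3 m.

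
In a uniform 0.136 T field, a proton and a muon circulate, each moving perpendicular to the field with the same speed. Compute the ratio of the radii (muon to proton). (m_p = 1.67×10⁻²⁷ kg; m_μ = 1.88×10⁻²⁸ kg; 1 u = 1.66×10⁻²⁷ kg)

ratio ≈ 0.113

r = mv/(qB) ⇒ at equal v, r ∝ m/q.
r_{muon}/r_{proton} = 0.113.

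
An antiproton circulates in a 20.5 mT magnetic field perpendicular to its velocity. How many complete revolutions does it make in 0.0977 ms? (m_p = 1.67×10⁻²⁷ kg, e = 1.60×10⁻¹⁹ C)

T = 2πm/(qB) = 2π(1.67×10^-27) / [(1×1.60×10^-19)(0.0205)] = 3.1991×10^-6 s.
N = t/T = 9.77×10^-5 / 3.1991×10^-6 ≈ 30.54, so 30 complete revolutions.

N = 30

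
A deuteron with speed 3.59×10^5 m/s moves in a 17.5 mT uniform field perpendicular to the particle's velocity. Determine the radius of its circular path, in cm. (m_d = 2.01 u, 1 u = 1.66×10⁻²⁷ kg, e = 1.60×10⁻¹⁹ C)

r ≈ 42.8 cm

The magnetic force provides the centripetal force: qvB = mv²/r, so r = mv/(qB).
r = (3.34×10^-27 kg)(3.59×10^5 m/s) / [(1×1.60×10^-19 C)(0.0175 T)] = 0.428 m.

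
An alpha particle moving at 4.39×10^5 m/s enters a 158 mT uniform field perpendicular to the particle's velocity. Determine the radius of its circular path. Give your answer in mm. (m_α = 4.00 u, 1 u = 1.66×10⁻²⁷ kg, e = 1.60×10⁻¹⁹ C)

The magnetic force provides the centripetal force: qvB = mv²/r, so r = mv/(qB).
r = (6.64×10^-27 kg)(4.39×10^5 m/s) / [(2×1.60×10^-19 C)(0.158 T)] = 0.0577 m.

r ≈ 57.7 mm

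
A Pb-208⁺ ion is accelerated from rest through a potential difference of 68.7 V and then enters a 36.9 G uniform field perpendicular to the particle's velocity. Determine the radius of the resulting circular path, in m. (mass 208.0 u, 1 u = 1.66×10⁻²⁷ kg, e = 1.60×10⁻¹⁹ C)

The kinetic energy gained is K = qV = (1×1.60×10^-19)(68.7) = 1.10×10^-17 J.
v = √(2K/m) = 7980 m/s.
r = mv/(qB) = (3.45×10^-25)(7980) / [(1×1.60×10^-19)(3.69×10^-3)] = 4.67 m.

r ≈ 4.67 m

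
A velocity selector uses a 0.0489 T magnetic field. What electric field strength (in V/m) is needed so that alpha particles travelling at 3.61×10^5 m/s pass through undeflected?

qE = qvB ⇒ E = vB = (3.61×10^5)(0.0489) = 1.77×10^4 V/m.

E ≈ 1.77×10^4 V/m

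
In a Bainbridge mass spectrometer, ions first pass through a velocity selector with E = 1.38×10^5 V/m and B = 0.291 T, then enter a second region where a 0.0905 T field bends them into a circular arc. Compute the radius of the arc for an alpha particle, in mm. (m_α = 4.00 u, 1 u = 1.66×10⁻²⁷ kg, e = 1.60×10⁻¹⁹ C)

r ≈ 109 mm

The selector passes v = E/B = 1.38×10^5/0.291 = 4.74×10^5 m/s.
In the deflection region, r = mv/(qB₂) = (6.64×10^-27)(4.74×10^5) / [(2×1.60×10^-19)(0.0905)] = 0.109 m.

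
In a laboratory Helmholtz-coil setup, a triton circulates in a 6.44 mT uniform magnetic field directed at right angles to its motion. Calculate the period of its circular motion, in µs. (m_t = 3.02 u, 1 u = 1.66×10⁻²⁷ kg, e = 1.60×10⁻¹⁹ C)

T ≈ 30.6 µs

The cyclotron period is independent of speed: T = 2πm/(qB).
T = 2π(5.01×10^-27) / [(1×1.60×10^-19)(6.44×10^-3)] = 3.06×10^-5 s.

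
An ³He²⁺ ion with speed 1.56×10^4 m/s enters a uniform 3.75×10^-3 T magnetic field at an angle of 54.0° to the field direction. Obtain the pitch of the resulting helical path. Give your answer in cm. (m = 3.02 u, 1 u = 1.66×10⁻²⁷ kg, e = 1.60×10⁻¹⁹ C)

pitch ≈ 24.1 cm

The velocity component along B is v∥ = v cos54.0° = 9170 m/s.
The cyclotron period T = 2πm/(qB) = 2.62×10^-5 s is set by m, q, B alone.
Pitch = v∥·T = (9170)(2.62×10^-5) = 0.241 m.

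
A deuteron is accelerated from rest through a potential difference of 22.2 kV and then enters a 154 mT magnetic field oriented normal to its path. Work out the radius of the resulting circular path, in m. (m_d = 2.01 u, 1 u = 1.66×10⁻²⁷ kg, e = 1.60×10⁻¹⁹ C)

The kinetic energy gained is K = qV = (1×1.60×10^-19)(2.22×10^4) = 3.55×10^-15 J.
v = √(2K/m) = 1.46×10^6 m/s.
r = mv/(qB) = (3.34×10^-27)(1.46×10^6) / [(1×1.60×10^-19)(0.154)] = 0.198 m.

r ≈ 0.198 m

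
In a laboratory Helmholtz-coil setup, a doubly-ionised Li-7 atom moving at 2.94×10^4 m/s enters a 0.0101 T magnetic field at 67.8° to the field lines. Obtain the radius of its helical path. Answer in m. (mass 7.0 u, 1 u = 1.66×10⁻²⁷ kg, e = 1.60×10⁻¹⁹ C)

r ≈ 0.0979 m

Only the perpendicular component v⊥ = v sin67.8° = 2.72×10^4 m/s is bent by the field.
r = m v⊥ /(qB) = (1.16×10^-26)(2.72×10^4) / [(2×1.60×10^-19)(0.0101)] = 0.0979 m.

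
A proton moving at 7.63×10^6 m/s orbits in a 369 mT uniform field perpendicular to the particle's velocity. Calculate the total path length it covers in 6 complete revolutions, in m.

r = mv/(qB) = 0.216 m, so one revolution covers 2πr = 1.36 m.
In 6 revolutions: L = 6·2πr = 8.14 m.

L ≈ 8.14 m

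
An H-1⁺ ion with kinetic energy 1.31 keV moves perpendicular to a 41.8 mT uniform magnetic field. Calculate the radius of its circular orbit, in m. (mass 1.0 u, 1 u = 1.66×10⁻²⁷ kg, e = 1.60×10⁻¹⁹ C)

Convert the energy: K = 1.31 keV = 2.10×10^-16 J.
v = √(2K/m) = √(2·2.10×10^-16/1.66×10^-27) = 5.03×10^5 m/s.
r = mv/(qB) = (1.66×10^-27)(5.03×10^5) / [(1×1.60×10^-19)(0.0418)] = 0.125 m.

r ≈ 0.125 m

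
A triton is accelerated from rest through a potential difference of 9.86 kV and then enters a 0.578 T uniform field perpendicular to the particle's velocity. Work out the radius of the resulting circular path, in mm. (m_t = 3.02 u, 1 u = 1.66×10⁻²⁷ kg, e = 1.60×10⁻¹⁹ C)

The kinetic energy gained is K = qV = (1×1.60×10^-19)(9860) = 1.58×10^-15 J.
v = √(2K/m) = 7.93×10^5 m/s.
r = mv/(qB) = (5.01×10^-27)(7.93×10^5) / [(1×1.60×10^-19)(0.578)] = 0.0430 m.

r ≈ 43.0 mm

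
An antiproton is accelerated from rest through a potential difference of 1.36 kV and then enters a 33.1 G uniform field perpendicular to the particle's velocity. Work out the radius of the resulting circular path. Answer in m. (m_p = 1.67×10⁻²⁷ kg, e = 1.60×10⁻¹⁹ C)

The kinetic energy gained is K = qV = (1×1.60×10^-19)(1360) = 2.18×10^-16 J.
v = √(2K/m) = 5.10×10^5 m/s.
r = mv/(qB) = (1.67×10^-27)(5.10×10^5) / [(1×1.60×10^-19)(3.31×10^-3)] = 1.61 m.

r ≈ 1.61 m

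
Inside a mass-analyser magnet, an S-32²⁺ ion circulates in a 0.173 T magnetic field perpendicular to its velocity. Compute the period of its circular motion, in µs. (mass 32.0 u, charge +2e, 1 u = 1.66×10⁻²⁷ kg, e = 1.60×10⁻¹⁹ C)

The cyclotron period is independent of speed: T = 2πm/(qB).
T = 2π(5.31×10^-26) / [(2×1.60×10^-19)(0.173)] = 6.03×10^-6 s.

T ≈ 6.03 µs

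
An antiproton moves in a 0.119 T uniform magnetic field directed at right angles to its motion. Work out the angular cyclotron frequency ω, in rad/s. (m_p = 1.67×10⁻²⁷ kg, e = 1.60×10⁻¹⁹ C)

ω = qB/m = (1×1.60×10^-19)(0.119) / (1.67×10^-27) = 1.14×10^7 rad/s.

ω ≈ 1.14×10^7 rad/s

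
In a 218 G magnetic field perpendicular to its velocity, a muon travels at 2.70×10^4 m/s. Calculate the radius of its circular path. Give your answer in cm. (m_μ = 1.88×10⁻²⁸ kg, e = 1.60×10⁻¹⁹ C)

The magnetic force provides the centripetal force: qvB = mv²/r, so r = mv/(qB).
r = (1.88×10^-28 kg)(2.70×10^4 m/s) / [(1×1.60×10^-19 C)(0.0218 T)] = 1.46×10^-3 m.

r ≈ 0.146 cm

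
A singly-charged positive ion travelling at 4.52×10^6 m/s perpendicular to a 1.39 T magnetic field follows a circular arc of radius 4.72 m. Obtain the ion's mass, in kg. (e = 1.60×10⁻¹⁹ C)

qvB = mv²/r ⇒ m = qBr/v.
m = (1×1.60×10^-19)(1.39)(4.72) / (4.52×10^6) = 2.32×10^-25 kg.

m ≈ 2.32×10^-25 kg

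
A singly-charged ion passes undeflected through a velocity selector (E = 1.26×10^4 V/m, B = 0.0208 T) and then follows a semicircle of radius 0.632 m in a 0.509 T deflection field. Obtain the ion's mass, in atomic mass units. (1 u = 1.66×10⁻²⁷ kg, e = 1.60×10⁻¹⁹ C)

v = E/B₁ = 6.06×10^5 m/s.
From r = mv/(qB₂), m = qB₂r/v = (1×1.60×10^-19)(0.509)(0.632) / (6.06×10^5) = 8.50×10^-26 kg.
In atomic mass units: m = 8.50×10^-26 / 1.66×10^-27 = 51.2 u.

m ≈ 51.2 u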